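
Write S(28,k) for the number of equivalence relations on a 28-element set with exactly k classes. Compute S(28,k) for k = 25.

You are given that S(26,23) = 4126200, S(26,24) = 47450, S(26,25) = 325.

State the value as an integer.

row 27: T[27][24]=24·47450+4126200=5265000  T[27][25]=25·325+47450=55575
row 28: T[28][25]=25·55575+5265000=6654375
Read S(28,25) = 6654375.

6654375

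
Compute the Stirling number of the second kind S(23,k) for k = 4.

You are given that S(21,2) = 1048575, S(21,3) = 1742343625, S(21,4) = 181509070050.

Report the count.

2916342574750

row 22: T[22][3]=3·1742343625+1048575=5228079450  T[22][4]=4·181509070050+1742343625=727778623825
row 23: T[23][4]=4·727778623825+5228079450=2916342574750
Read S(23,4) = 2916342574750.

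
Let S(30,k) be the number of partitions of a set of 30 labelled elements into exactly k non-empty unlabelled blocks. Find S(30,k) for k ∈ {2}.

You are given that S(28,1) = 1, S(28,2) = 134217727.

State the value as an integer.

row 29: T[29][1]=1·1+0=1  T[29][2]=2·134217727+1=268435455
row 30: T[30][2]=2·268435455+1=536870911
Read S(30,2) = 536870911.

536870911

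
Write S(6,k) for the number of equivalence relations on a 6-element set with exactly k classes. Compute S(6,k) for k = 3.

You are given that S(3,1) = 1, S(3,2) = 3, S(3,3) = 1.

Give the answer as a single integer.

90

r4: T_4,1=1×1+0=1; T_4,2=2×3+1=7; T_4,3=3×1+3=6
r5: T_5,2=2×7+1=15; T_5,3=3×6+7=25
r6: T_6,3=3×25+15=90
Read S(6,3) = 90.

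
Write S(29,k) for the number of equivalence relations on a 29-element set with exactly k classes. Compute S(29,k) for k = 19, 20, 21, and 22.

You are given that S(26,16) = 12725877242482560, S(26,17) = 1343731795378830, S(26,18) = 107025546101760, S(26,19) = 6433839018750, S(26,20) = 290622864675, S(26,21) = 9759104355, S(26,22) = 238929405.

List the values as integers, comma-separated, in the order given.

[27] T[27,17]:17*1343731795378830+12725877242482560=35569317763922670 · T[27,18]:18*107025546101760+1343731795378830=3270191625210510 · T[27,19]:19*6433839018750+107025546101760=229268487458010 · T[27,20]:20*290622864675+6433839018750=12246296312250 · T[27,21]:21*9759104355+290622864675=495564056130 · T[27,22]:22*238929405+9759104355=15015551265
[28] T[28,18]:18*3270191625210510+35569317763922670=94432767017711850 · T[28,19]:19*229268487458010+3270191625210510=7626292886912700 · T[28,20]:20*12246296312250+229268487458010=474194413703010 · T[28,21]:21*495564056130+12246296312250=22653141490980 · T[28,22]:22*15015551265+495564056130=825906183960
[29] T[29,19]:19*7626292886912700+94432767017711850=239332331869053150 · T[29,20]:20*474194413703010+7626292886912700=17110181160972900 · T[29,21]:21*22653141490980+474194413703010=949910385013590 · T[29,22]:22*825906183960+22653141490980=40823077538100
Read S(29,19) = 239332331869053150, S(29,20) = 17110181160972900, S(29,21) = 949910385013590, S(29,22) = 40823077538100.

239332331869053150, 17110181160972900, 949910385013590, 40823077538100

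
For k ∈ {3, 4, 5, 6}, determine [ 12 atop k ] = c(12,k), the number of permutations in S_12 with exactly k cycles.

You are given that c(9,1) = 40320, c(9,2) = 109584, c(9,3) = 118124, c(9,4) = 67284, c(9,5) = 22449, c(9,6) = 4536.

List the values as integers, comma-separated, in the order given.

row 10: T[10][1]=9·40320+0=362880  T[10][2]=9·109584+40320=1026576  T[10][3]=9·118124+109584=1172700  T[10][4]=9·67284+118124=723680  T[10][5]=9·22449+67284=269325  T[10][6]=9·4536+22449=63273
row 11: T[11][2]=10·1026576+362880=10628640  T[11][3]=10·1172700+1026576=12753576  T[11][4]=10·723680+1172700=8409500  T[11][5]=10·269325+723680=3416930  T[11][6]=10·63273+269325=902055
row 12: T[12][3]=11·12753576+10628640=150917976  T[12][4]=11·8409500+12753576=105258076  T[12][5]=11·3416930+8409500=45995730  T[12][6]=11·902055+3416930=13339535
Read c(12,3) = 150917976, c(12,4) = 105258076, c(12,5) = 45995730, c(12,6) = 13339535.

150917976, 105258076, 45995730, 13339535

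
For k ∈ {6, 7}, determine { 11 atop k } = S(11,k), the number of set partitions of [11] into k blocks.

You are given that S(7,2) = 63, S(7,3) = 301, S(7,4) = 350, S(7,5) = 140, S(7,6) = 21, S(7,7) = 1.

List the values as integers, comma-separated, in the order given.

[8] T[8,3]:3*301+63=966 · T[8,4]:4*350+301=1701 · T[8,5]:5*140+350=1050 · T[8,6]:6*21+140=266 · T[8,7]:7*1+21=28
[9] T[9,4]:4*1701+966=7770 · T[9,5]:5*1050+1701=6951 · T[9,6]:6*266+1050=2646 · T[9,7]:7*28+266=462
[10] T[10,5]:5*6951+7770=42525 · T[10,6]:6*2646+6951=22827 · T[10,7]:7*462+2646=5880
[11] T[11,6]:6*22827+42525=179487 · T[11,7]:7*5880+22827=63987
Read S(11,6) = 179487, S(11,7) = 63987.

179487, 63987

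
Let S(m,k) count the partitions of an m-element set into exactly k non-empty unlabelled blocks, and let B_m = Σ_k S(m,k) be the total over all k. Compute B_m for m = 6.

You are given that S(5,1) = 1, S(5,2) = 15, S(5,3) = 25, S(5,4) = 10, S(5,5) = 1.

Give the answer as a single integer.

203

[6] T[6,1]:1*1+0=1 · T[6,2]:2*15+1=31 · T[6,3]:3*25+15=90 · T[6,4]:4*10+25=65 · T[6,5]:5*1+10=15 · T[6,6]:6*0+1=1
B_6 = ΣS(6,k) = 1+31+90+65+15+1 = 203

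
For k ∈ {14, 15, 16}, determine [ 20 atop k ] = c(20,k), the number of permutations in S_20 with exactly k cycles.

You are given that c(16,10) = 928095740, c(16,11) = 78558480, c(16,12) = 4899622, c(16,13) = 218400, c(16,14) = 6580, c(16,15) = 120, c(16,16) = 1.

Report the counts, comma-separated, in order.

20692933630, 973941900, 34916946

row 17: T[17][11]=16·78558480+928095740=2185031420  T[17][12]=16·4899622+78558480=156952432  T[17][13]=16·218400+4899622=8394022  T[17][14]=16·6580+218400=323680  T[17][15]=16·120+6580=8500  T[17][16]=16·1+120=136
row 18: T[18][12]=17·156952432+2185031420=4853222764  T[18][13]=17·8394022+156952432=299650806  T[18][14]=17·323680+8394022=13896582  T[18][15]=17·8500+323680=468180  T[18][16]=17·136+8500=10812
row 19: T[19][13]=18·299650806+4853222764=10246937272  T[19][14]=18·13896582+299650806=549789282  T[19][15]=18·468180+13896582=22323822  T[19][16]=18·10812+468180=662796
row 20: T[20][14]=19·549789282+10246937272=20692933630  T[20][15]=19·22323822+549789282=973941900  T[20][16]=19·662796+22323822=34916946
Read c(20,14) = 20692933630, c(20,15) = 973941900, c(20,16) = 34916946.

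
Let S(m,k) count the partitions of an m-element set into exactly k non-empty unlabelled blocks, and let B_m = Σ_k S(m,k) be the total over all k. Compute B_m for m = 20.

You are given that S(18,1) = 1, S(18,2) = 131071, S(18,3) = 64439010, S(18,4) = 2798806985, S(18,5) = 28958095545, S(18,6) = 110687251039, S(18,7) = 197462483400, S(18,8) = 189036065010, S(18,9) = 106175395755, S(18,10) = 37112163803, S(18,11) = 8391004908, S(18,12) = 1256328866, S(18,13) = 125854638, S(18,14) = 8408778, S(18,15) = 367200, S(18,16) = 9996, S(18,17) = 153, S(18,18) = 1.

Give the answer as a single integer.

51724158235372

@19  (19,1):1·1+0→1, (19,2):131071·2+1→262143, (19,3):64439010·3+131071→193448101, (19,4):2798806985·4+64439010→11259666950, (19,5):28958095545·5+2798806985→147589284710, (19,6):110687251039·6+28958095545→693081601779, (19,7):197462483400·7+110687251039→1492924634839, (19,8):189036065010·8+197462483400→1709751003480, (19,9):106175395755·9+189036065010→1144614626805, (19,10):37112163803·10+106175395755→477297033785, (19,11):8391004908·11+37112163803→129413217791, (19,12):1256328866·12+8391004908→23466951300, (19,13):125854638·13+1256328866→2892439160, (19,14):8408778·14+125854638→243577530, (19,15):367200·15+8408778→13916778, (19,16):9996·16+367200→527136, (19,17):153·17+9996→12597, (19,18):1·18+153→171, (19,19):0·19+1→1
@20  (20,1):1·1+0→1, (20,2):262143·2+1→524287, (20,3):193448101·3+262143→580606446, (20,4):11259666950·4+193448101→45232115901, (20,5):147589284710·5+11259666950→749206090500, (20,6):693081601779·6+147589284710→4306078895384, (20,7):1492924634839·7+693081601779→11143554045652, (20,8):1709751003480·8+1492924634839→15170932662679, (20,9):1144614626805·9+1709751003480→12011282644725, (20,10):477297033785·10+1144614626805→5917584964655, (20,11):129413217791·11+477297033785→1900842429486, (20,12):23466951300·12+129413217791→411016633391, (20,13):2892439160·13+23466951300→61068660380, (20,14):243577530·14+2892439160→6302524580, (20,15):13916778·15+243577530→452329200, (20,16):527136·16+13916778→22350954, (20,17):12597·17+527136→741285, (20,18):171·18+12597→15675, (20,19):1·19+171→190, (20,20):0·20+1→1
B_20 = ΣS(20,k) = 1+524287+580606446+45232115901+749206090500+4306078895384+11143554045652+15170932662679+12011282644725+5917584964655+1900842429486+411016633391+61068660380+6302524580+452329200+22350954+741285+15675+190+1 = 51724158235372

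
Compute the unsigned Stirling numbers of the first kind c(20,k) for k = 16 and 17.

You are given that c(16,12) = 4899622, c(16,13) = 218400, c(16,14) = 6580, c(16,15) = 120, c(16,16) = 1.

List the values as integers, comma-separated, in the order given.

[17] T[17,13]:16*218400+4899622=8394022 · T[17,14]:16*6580+218400=323680 · T[17,15]:16*120+6580=8500 · T[17,16]:16*1+120=136 · T[17,17]:16*0+1=1
[18] T[18,14]:17*323680+8394022=13896582 · T[18,15]:17*8500+323680=468180 · T[18,16]:17*136+8500=10812 · T[18,17]:17*1+136=153
[19] T[19,15]:18*468180+13896582=22323822 · T[19,16]:18*10812+468180=662796 · T[19,17]:18*153+10812=13566
[20] T[20,16]:19*662796+22323822=34916946 · T[20,17]:19*13566+662796=920550
Read c(20,16) = 34916946, c(20,17) = 920550.

34916946, 920550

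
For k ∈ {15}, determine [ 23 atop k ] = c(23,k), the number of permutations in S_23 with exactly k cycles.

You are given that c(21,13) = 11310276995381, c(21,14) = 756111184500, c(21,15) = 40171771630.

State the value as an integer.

r22: T_22,14=21×756111184500+11310276995381=27188611869881; T_22,15=21×40171771630+756111184500=1599718388730
r23: T_23,15=22×1599718388730+27188611869881=62382416421941
Read c(23,15) = 62382416421941.

62382416421941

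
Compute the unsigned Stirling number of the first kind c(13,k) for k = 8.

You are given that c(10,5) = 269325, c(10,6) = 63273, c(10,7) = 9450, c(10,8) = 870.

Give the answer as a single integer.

@11  (11,6):63273·10+269325→902055, (11,7):9450·10+63273→157773, (11,8):870·10+9450→18150
@12  (12,7):157773·11+902055→2637558, (12,8):18150·11+157773→357423
@13  (13,8):357423·12+2637558→6926634
Read c(13,8) = 6926634.

6926634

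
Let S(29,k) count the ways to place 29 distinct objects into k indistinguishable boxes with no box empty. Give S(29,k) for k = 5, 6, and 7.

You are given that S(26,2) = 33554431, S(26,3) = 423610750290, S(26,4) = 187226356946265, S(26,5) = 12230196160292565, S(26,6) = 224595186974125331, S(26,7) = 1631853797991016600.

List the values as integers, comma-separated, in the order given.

1540200411172850701, 49628317055962639176, 588469772213874823272

row 27: T[27][3]=3·423610750290+33554431=1270865805301  T[27][4]=4·187226356946265+423610750290=749329038535350  T[27][5]=5·12230196160292565+187226356946265=61338207158409090  T[27][6]=6·224595186974125331+12230196160292565=1359801318005044551  T[27][7]=7·1631853797991016600+224595186974125331=11647571772911241531
row 28: T[28][4]=4·749329038535350+1270865805301=2998587019946701  T[28][5]=5·61338207158409090+749329038535350=307440364830580800  T[28][6]=6·1359801318005044551+61338207158409090=8220146115188676396  T[28][7]=7·11647571772911241531+1359801318005044551=82892803728383735268
row 29: T[29][5]=5·307440364830580800+2998587019946701=1540200411172850701  T[29][6]=6·8220146115188676396+307440364830580800=49628317055962639176  T[29][7]=7·82892803728383735268+8220146115188676396=588469772213874823272
Read S(29,5) = 1540200411172850701, S(29,6) = 49628317055962639176, S(29,7) = 588469772213874823272.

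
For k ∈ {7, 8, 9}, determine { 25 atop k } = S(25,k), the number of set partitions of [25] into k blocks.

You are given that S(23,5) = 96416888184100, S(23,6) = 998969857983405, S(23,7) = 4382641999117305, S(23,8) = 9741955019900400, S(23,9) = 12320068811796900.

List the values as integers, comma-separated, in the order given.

227832482998716310, 690223721118368580, 1167921451092973005

@24  (24,6):998969857983405·6+96416888184100→6090236036084530, (24,7):4382641999117305·7+998969857983405→31677463851804540, (24,8):9741955019900400·8+4382641999117305→82318282158320505, (24,9):12320068811796900·9+9741955019900400→120622574326072500
@25  (25,7):31677463851804540·7+6090236036084530→227832482998716310, (25,8):82318282158320505·8+31677463851804540→690223721118368580, (25,9):120622574326072500·9+82318282158320505→1167921451092973005
Read S(25,7) = 227832482998716310, S(25,8) = 690223721118368580, S(25,9) = 1167921451092973005.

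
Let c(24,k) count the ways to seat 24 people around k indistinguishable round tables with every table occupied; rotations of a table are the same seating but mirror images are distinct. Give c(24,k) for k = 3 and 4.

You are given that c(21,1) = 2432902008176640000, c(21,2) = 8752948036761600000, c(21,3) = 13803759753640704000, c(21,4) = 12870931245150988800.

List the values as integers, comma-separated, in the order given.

r22: T_22,1=21×2432902008176640000+0=51090942171709440000; T_22,2=21×8752948036761600000+2432902008176640000=186244810780170240000; T_22,3=21×13803759753640704000+8752948036761600000=298631902863216384000; T_22,4=21×12870931245150988800+13803759753640704000=284093315901811468800
r23: T_23,2=22×186244810780170240000+51090942171709440000=4148476779335454720000; T_23,3=22×298631902863216384000+186244810780170240000=6756146673770930688000; T_23,4=22×284093315901811468800+298631902863216384000=6548684852703068697600
r24: T_24,3=23×6756146673770930688000+4148476779335454720000=159539850276066860544000; T_24,4=23×6548684852703068697600+6756146673770930688000=157375898285941510732800
Read c(24,3) = 159539850276066860544000, c(24,4) = 157375898285941510732800.

159539850276066860544000, 157375898285941510732800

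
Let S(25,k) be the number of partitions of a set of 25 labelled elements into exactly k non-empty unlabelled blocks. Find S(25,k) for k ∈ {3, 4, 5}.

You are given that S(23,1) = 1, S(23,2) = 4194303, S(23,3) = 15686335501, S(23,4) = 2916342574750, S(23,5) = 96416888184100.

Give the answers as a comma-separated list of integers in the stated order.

@24  (24,2):4194303·2+1→8388607, (24,3):15686335501·3+4194303→47063200806, (24,4):2916342574750·4+15686335501→11681056634501, (24,5):96416888184100·5+2916342574750→485000783495250
@25  (25,3):47063200806·3+8388607→141197991025, (25,4):11681056634501·4+47063200806→46771289738810, (25,5):485000783495250·5+11681056634501→2436684974110751
Read S(25,3) = 141197991025, S(25,4) = 46771289738810, S(25,5) = 2436684974110751.

141197991025, 46771289738810, 2436684974110751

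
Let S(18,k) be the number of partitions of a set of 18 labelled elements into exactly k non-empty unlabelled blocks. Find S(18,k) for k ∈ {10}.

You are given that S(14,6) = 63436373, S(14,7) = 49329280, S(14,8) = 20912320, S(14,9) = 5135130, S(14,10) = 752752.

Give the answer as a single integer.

r15: T_15,7=7×49329280+63436373=408741333; T_15,8=8×20912320+49329280=216627840; T_15,9=9×5135130+20912320=67128490; T_15,10=10×752752+5135130=12662650
r16: T_16,8=8×216627840+408741333=2141764053; T_16,9=9×67128490+216627840=820784250; T_16,10=10×12662650+67128490=193754990
r17: T_17,9=9×820784250+2141764053=9528822303; T_17,10=10×193754990+820784250=2758334150
r18: T_18,10=10×2758334150+9528822303=37112163803
Read S(18,10) = 37112163803.

37112163803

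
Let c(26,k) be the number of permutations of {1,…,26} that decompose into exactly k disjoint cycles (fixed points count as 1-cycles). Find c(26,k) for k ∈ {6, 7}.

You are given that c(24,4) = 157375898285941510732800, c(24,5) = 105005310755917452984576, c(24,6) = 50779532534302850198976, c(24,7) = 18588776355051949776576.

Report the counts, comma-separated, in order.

@25  (25,5):105005310755917452984576·24+157375898285941510732800→2677503356427960382362624, (25,6):50779532534302850198976·24+105005310755917452984576→1323714091579185857760000, (25,7):18588776355051949776576·24+50779532534302850198976→496910165055549644836800
@26  (26,6):1323714091579185857760000·25+2677503356427960382362624→35770355645907606826362624, (26,7):496910165055549644836800·25+1323714091579185857760000→13746468217967926978680000
Read c(26,6) = 35770355645907606826362624, c(26,7) = 13746468217967926978680000.

35770355645907606826362624, 13746468217967926978680000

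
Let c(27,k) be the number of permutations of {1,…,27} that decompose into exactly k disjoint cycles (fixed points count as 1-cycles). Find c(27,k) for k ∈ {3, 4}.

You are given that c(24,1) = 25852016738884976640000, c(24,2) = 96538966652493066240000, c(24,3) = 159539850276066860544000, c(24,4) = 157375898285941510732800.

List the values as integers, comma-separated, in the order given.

2671674589068831403868160000, 2761307967193712729035776000

@25  (25,1):25852016738884976640000·24+0→620448401733239439360000, (25,2):96538966652493066240000·24+25852016738884976640000→2342787216398718566400000, (25,3):159539850276066860544000·24+96538966652493066240000→3925495373278097719296000, (25,4):157375898285941510732800·24+159539850276066860544000→3936561409138663118131200
@26  (26,2):2342787216398718566400000·25+620448401733239439360000→59190128811701203599360000, (26,3):3925495373278097719296000·25+2342787216398718566400000→100480171548351161548800000, (26,4):3936561409138663118131200·25+3925495373278097719296000→102339530601744675672576000
@27  (27,3):100480171548351161548800000·26+59190128811701203599360000→2671674589068831403868160000, (27,4):102339530601744675672576000·26+100480171548351161548800000→2761307967193712729035776000
Read c(27,3) = 2671674589068831403868160000, c(27,4) = 2761307967193712729035776000.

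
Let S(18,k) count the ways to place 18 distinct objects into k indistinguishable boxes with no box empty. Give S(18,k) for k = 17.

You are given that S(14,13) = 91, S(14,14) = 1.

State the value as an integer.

r15: T_15,14=14×1+91=105; T_15,15=15×0+1=1
r16: T_16,15=15×1+105=120; T_16,16=16×0+1=1
r17: T_17,16=16×1+120=136; T_17,17=17×0+1=1
r18: T_18,17=17×1+136=153
Read S(18,17) = 153.

153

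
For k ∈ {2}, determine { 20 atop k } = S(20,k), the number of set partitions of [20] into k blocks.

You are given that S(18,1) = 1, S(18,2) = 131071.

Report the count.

[19] T[19,1]:1*1+0=1 · T[19,2]:2*131071+1=262143
[20] T[20,2]:2*262143+1=524287
Read S(20,2) = 524287.

524287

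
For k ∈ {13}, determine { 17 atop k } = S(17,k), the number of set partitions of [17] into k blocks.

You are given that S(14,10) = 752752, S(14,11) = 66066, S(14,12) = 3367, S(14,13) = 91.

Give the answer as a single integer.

i=15: T(15,11)=752752+11·66066=1479478 | T(15,12)=66066+12·3367=106470 | T(15,13)=3367+13·91=4550
i=16: T(16,12)=1479478+12·106470=2757118 | T(16,13)=106470+13·4550=165620
i=17: T(17,13)=2757118+13·165620=4910178
Read S(17,13) = 4910178.

4910178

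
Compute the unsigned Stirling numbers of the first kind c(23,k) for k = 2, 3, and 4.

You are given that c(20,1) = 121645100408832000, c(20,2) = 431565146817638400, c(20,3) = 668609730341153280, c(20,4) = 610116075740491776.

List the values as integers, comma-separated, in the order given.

@21  (21,1):121645100408832000·20+0→2432902008176640000, (21,2):431565146817638400·20+121645100408832000→8752948036761600000, (21,3):668609730341153280·20+431565146817638400→13803759753640704000, (21,4):610116075740491776·20+668609730341153280→12870931245150988800
@22  (22,1):2432902008176640000·21+0→51090942171709440000, (22,2):8752948036761600000·21+2432902008176640000→186244810780170240000, (22,3):13803759753640704000·21+8752948036761600000→298631902863216384000, (22,4):12870931245150988800·21+13803759753640704000→284093315901811468800
@23  (23,2):186244810780170240000·22+51090942171709440000→4148476779335454720000, (23,3):298631902863216384000·22+186244810780170240000→6756146673770930688000, (23,4):284093315901811468800·22+298631902863216384000→6548684852703068697600
Read c(23,2) = 4148476779335454720000, c(23,3) = 6756146673770930688000, c(23,4) = 6548684852703068697600.

4148476779335454720000, 6756146673770930688000, 6548684852703068697600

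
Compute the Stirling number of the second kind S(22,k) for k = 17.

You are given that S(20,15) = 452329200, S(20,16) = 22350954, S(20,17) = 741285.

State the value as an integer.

1404142047

i=21: T(21,16)=452329200+16·22350954=809944464 | T(21,17)=22350954+17·741285=34952799
i=22: T(22,17)=809944464+17·34952799=1404142047
Read S(22,17) = 1404142047.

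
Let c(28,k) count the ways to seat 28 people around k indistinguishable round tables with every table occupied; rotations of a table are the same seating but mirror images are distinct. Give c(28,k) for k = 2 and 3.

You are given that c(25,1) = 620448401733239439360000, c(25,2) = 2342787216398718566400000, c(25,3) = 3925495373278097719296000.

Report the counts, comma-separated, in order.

42373564558110787183902720000, 73689668464006010184007680000

i=26: T(26,1)=0+25·620448401733239439360000=15511210043330985984000000 | T(26,2)=620448401733239439360000+25·2342787216398718566400000=59190128811701203599360000 | T(26,3)=2342787216398718566400000+25·3925495373278097719296000=100480171548351161548800000
i=27: T(27,1)=0+26·15511210043330985984000000=403291461126605635584000000 | T(27,2)=15511210043330985984000000+26·59190128811701203599360000=1554454559147562279567360000 | T(27,3)=59190128811701203599360000+26·100480171548351161548800000=2671674589068831403868160000
i=28: T(28,2)=403291461126605635584000000+27·1554454559147562279567360000=42373564558110787183902720000 | T(28,3)=1554454559147562279567360000+27·2671674589068831403868160000=73689668464006010184007680000
Read c(28,2) = 42373564558110787183902720000, c(28,3) = 73689668464006010184007680000.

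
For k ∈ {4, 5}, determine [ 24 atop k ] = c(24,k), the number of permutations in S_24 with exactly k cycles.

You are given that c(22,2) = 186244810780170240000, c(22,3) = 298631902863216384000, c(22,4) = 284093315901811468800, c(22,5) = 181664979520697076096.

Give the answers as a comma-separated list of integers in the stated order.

157375898285941510732800, 105005310755917452984576

r23: T_23,3=22×298631902863216384000+186244810780170240000=6756146673770930688000; T_23,4=22×284093315901811468800+298631902863216384000=6548684852703068697600; T_23,5=22×181664979520697076096+284093315901811468800=4280722865357147142912
r24: T_24,4=23×6548684852703068697600+6756146673770930688000=157375898285941510732800; T_24,5=23×4280722865357147142912+6548684852703068697600=105005310755917452984576
Read c(24,4) = 157375898285941510732800, c(24,5) = 105005310755917452984576.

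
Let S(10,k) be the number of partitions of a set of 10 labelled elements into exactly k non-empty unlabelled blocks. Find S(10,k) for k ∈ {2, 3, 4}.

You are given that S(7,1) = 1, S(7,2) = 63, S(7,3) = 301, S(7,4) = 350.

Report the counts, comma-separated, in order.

[8] T[8,1]:1*1+0=1 · T[8,2]:2*63+1=127 · T[8,3]:3*301+63=966 · T[8,4]:4*350+301=1701
[9] T[9,1]:1*1+0=1 · T[9,2]:2*127+1=255 · T[9,3]:3*966+127=3025 · T[9,4]:4*1701+966=7770
[10] T[10,2]:2*255+1=511 · T[10,3]:3*3025+255=9330 · T[10,4]:4*7770+3025=34105
Read S(10,2) = 511, S(10,3) = 9330, S(10,4) = 34105.

511, 9330, 34105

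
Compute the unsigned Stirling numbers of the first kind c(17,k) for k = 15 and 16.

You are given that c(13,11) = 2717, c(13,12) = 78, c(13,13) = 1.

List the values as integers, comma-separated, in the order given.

8500, 136

row 14: T[14][12]=13·78+2717=3731  T[14][13]=13·1+78=91  T[14][14]=13·0+1=1
row 15: T[15][13]=14·91+3731=5005  T[15][14]=14·1+91=105  T[15][15]=14·0+1=1
row 16: T[16][14]=15·105+5005=6580  T[16][15]=15·1+105=120  T[16][16]=15·0+1=1
row 17: T[17][15]=16·120+6580=8500  T[17][16]=16·1+120=136
Read c(17,15) = 8500, c(17,16) = 136.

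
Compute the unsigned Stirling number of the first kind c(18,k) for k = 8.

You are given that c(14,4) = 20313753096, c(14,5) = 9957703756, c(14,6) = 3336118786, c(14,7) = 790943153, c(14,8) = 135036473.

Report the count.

24871845297936

i=15: T(15,5)=20313753096+14·9957703756=159721605680 | T(15,6)=9957703756+14·3336118786=56663366760 | T(15,7)=3336118786+14·790943153=14409322928 | T(15,8)=790943153+14·135036473=2681453775
i=16: T(16,6)=159721605680+15·56663366760=1009672107080 | T(16,7)=56663366760+15·14409322928=272803210680 | T(16,8)=14409322928+15·2681453775=54631129553
i=17: T(17,7)=1009672107080+16·272803210680=5374523477960 | T(17,8)=272803210680+16·54631129553=1146901283528
i=18: T(18,8)=5374523477960+17·1146901283528=24871845297936
Read c(18,8) = 24871845297936.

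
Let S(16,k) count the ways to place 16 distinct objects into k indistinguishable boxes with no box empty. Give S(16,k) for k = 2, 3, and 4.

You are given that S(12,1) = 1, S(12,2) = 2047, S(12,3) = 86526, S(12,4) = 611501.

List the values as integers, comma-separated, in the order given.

r13: T_13,1=1×1+0=1; T_13,2=2×2047+1=4095; T_13,3=3×86526+2047=261625; T_13,4=4×611501+86526=2532530
r14: T_14,1=1×1+0=1; T_14,2=2×4095+1=8191; T_14,3=3×261625+4095=788970; T_14,4=4×2532530+261625=10391745
r15: T_15,1=1×1+0=1; T_15,2=2×8191+1=16383; T_15,3=3×788970+8191=2375101; T_15,4=4×10391745+788970=42355950
r16: T_16,2=2×16383+1=32767; T_16,3=3×2375101+16383=7141686; T_16,4=4×42355950+2375101=171798901
Read S(16,2) = 32767, S(16,3) = 7141686, S(16,4) = 171798901.

32767, 7141686, 171798901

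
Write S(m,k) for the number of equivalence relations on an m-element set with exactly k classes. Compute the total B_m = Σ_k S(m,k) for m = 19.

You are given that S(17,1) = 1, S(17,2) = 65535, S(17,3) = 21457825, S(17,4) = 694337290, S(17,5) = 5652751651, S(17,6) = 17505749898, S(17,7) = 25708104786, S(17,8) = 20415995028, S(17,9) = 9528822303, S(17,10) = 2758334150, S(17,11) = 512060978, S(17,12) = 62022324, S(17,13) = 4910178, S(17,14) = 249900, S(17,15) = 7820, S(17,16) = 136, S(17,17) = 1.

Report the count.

i=18: T(18,1)=0+1·1=1 | T(18,2)=1+2·65535=131071 | T(18,3)=65535+3·21457825=64439010 | T(18,4)=21457825+4·694337290=2798806985 | T(18,5)=694337290+5·5652751651=28958095545 | T(18,6)=5652751651+6·17505749898=110687251039 | T(18,7)=17505749898+7·25708104786=197462483400 | T(18,8)=25708104786+8·20415995028=189036065010 | T(18,9)=20415995028+9·9528822303=106175395755 | T(18,10)=9528822303+10·2758334150=37112163803 | T(18,11)=2758334150+11·512060978=8391004908 | T(18,12)=512060978+12·62022324=1256328866 | T(18,13)=62022324+13·4910178=125854638 | T(18,14)=4910178+14·249900=8408778 | T(18,15)=249900+15·7820=367200 | T(18,16)=7820+16·136=9996 | T(18,17)=136+17·1=153 | T(18,18)=1+18·0=1
i=19: T(19,1)=0+1·1=1 | T(19,2)=1+2·131071=262143 | T(19,3)=131071+3·64439010=193448101 | T(19,4)=64439010+4·2798806985=11259666950 | T(19,5)=2798806985+5·28958095545=147589284710 | T(19,6)=28958095545+6·110687251039=693081601779 | T(19,7)=110687251039+7·197462483400=1492924634839 | T(19,8)=197462483400+8·189036065010=1709751003480 | T(19,9)=189036065010+9·106175395755=1144614626805 | T(19,10)=106175395755+10·37112163803=477297033785 | T(19,11)=37112163803+11·8391004908=129413217791 | T(19,12)=8391004908+12·1256328866=23466951300 | T(19,13)=1256328866+13·125854638=2892439160 | T(19,14)=125854638+14·8408778=243577530 | T(19,15)=8408778+15·367200=13916778 | T(19,16)=367200+16·9996=527136 | T(19,17)=9996+17·153=12597 | T(19,18)=153+18·1=171 | T(19,19)=1+19·0=1
B_19 = ΣS(19,k) = 1+262143+193448101+11259666950+147589284710+693081601779+1492924634839+1709751003480+1144614626805+477297033785+129413217791+23466951300+2892439160+243577530+13916778+527136+12597+171+1 = 5832742205057

5832742205057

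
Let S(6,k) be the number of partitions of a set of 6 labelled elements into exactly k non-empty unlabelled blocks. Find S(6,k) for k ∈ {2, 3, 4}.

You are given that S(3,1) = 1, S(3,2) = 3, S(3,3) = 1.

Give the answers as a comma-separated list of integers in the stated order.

@4  (4,1):1·1+0→1, (4,2):3·2+1→7, (4,3):1·3+3→6, (4,4):0·4+1→1
@5  (5,1):1·1+0→1, (5,2):7·2+1→15, (5,3):6·3+7→25, (5,4):1·4+6→10
@6  (6,2):15·2+1→31, (6,3):25·3+15→90, (6,4):10·4+25→65
Read S(6,2) = 31, S(6,3) = 90, S(6,4) = 65.

31, 90, 65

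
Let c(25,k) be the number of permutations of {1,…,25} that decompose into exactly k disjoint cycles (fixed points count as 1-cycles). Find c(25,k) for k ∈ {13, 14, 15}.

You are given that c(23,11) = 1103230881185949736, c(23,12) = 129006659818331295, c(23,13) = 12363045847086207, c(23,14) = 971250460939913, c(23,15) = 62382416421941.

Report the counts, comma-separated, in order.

[24] T[24,12]:23*129006659818331295+1103230881185949736=4070384057007569521 · T[24,13]:23*12363045847086207+129006659818331295=413356714301314056 · T[24,14]:23*971250460939913+12363045847086207=34701806448704206 · T[24,15]:23*62382416421941+971250460939913=2406046038644556
[25] T[25,13]:24*413356714301314056+4070384057007569521=13990945200239106865 · T[25,14]:24*34701806448704206+413356714301314056=1246200069070215000 · T[25,15]:24*2406046038644556+34701806448704206=92446911376173550
Read c(25,13) = 13990945200239106865, c(25,14) = 1246200069070215000, c(25,15) = 92446911376173550.

13990945200239106865, 1246200069070215000, 92446911376173550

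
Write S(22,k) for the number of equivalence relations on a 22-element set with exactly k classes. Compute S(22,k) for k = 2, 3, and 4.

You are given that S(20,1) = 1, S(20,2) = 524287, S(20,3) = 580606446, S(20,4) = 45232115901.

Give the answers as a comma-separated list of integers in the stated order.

@21  (21,1):1·1+0→1, (21,2):524287·2+1→1048575, (21,3):580606446·3+524287→1742343625, (21,4):45232115901·4+580606446→181509070050
@22  (22,2):1048575·2+1→2097151, (22,3):1742343625·3+1048575→5228079450, (22,4):181509070050·4+1742343625→727778623825
Read S(22,2) = 2097151, S(22,3) = 5228079450, S(22,4) = 727778623825.

2097151, 5228079450, 727778623825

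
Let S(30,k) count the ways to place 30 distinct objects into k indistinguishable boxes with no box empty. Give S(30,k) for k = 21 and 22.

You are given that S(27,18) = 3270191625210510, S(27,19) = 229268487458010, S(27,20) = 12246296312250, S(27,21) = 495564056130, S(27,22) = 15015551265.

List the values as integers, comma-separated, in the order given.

r28: T_28,19=19×229268487458010+3270191625210510=7626292886912700; T_28,20=20×12246296312250+229268487458010=474194413703010; T_28,21=21×495564056130+12246296312250=22653141490980; T_28,22=22×15015551265+495564056130=825906183960
r29: T_29,20=20×474194413703010+7626292886912700=17110181160972900; T_29,21=21×22653141490980+474194413703010=949910385013590; T_29,22=22×825906183960+22653141490980=40823077538100
r30: T_30,21=21×949910385013590+17110181160972900=37058299246258290; T_30,22=22×40823077538100+949910385013590=1848018090851790
Read S(30,21) = 37058299246258290, S(30,22) = 1848018090851790.

37058299246258290, 1848018090851790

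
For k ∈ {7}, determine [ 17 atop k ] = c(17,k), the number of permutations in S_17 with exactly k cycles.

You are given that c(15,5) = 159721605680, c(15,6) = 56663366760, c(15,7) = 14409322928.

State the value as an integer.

r16: T_16,6=15×56663366760+159721605680=1009672107080; T_16,7=15×14409322928+56663366760=272803210680
r17: T_17,7=16×272803210680+1009672107080=5374523477960
Read c(17,7) = 5374523477960.

5374523477960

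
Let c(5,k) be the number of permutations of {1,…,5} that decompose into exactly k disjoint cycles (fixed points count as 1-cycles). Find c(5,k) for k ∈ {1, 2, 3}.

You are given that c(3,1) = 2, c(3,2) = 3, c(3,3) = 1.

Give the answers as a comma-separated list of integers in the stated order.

24, 50, 35

r4: T_4,1=3×2+0=6; T_4,2=3×3+2=11; T_4,3=3×1+3=6
r5: T_5,1=4×6+0=24; T_5,2=4×11+6=50; T_5,3=4×6+11=35
Read c(5,1) = 24, c(5,2) = 50, c(5,3) = 35.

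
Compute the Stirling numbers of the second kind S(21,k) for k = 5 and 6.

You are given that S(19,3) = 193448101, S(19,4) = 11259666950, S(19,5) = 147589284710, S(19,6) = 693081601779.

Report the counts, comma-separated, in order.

row 20: T[20][4]=4·11259666950+193448101=45232115901  T[20][5]=5·147589284710+11259666950=749206090500  T[20][6]=6·693081601779+147589284710=4306078895384
row 21: T[21][5]=5·749206090500+45232115901=3791262568401  T[21][6]=6·4306078895384+749206090500=26585679462804
Read S(21,5) = 3791262568401, S(21,6) = 26585679462804.

3791262568401, 26585679462804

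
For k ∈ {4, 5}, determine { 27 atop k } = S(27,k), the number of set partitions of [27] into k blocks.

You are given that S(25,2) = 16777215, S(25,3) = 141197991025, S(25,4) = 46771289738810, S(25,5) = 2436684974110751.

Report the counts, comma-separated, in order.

749329038535350, 61338207158409090

@26  (26,3):141197991025·3+16777215→423610750290, (26,4):46771289738810·4+141197991025→187226356946265, (26,5):2436684974110751·5+46771289738810→12230196160292565
@27  (27,4):187226356946265·4+423610750290→749329038535350, (27,5):12230196160292565·5+187226356946265→61338207158409090
Read S(27,4) = 749329038535350, S(27,5) = 61338207158409090.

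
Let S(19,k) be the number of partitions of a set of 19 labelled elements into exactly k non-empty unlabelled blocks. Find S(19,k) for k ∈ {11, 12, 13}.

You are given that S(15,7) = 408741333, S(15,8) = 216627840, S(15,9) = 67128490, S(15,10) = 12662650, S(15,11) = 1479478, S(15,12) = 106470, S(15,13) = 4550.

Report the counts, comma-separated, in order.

r16: T_16,8=8×216627840+408741333=2141764053; T_16,9=9×67128490+216627840=820784250; T_16,10=10×12662650+67128490=193754990; T_16,11=11×1479478+12662650=28936908; T_16,12=12×106470+1479478=2757118; T_16,13=13×4550+106470=165620
r17: T_17,9=9×820784250+2141764053=9528822303; T_17,10=10×193754990+820784250=2758334150; T_17,11=11×28936908+193754990=512060978; T_17,12=12×2757118+28936908=62022324; T_17,13=13×165620+2757118=4910178
r18: T_18,10=10×2758334150+9528822303=37112163803; T_18,11=11×512060978+2758334150=8391004908; T_18,12=12×62022324+512060978=1256328866; T_18,13=13×4910178+62022324=125854638
r19: T_19,11=11×8391004908+37112163803=129413217791; T_19,12=12×1256328866+8391004908=23466951300; T_19,13=13×125854638+1256328866=2892439160
Read S(19,11) = 129413217791, S(19,12) = 23466951300, S(19,13) = 2892439160.

129413217791, 23466951300, 2892439160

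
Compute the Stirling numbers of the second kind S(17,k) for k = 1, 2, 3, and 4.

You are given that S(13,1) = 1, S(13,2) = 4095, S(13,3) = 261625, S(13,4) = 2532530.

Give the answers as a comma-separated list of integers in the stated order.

i=14: T(14,1)=0+1·1=1 | T(14,2)=1+2·4095=8191 | T(14,3)=4095+3·261625=788970 | T(14,4)=261625+4·2532530=10391745
i=15: T(15,1)=0+1·1=1 | T(15,2)=1+2·8191=16383 | T(15,3)=8191+3·788970=2375101 | T(15,4)=788970+4·10391745=42355950
i=16: T(16,1)=0+1·1=1 | T(16,2)=1+2·16383=32767 | T(16,3)=16383+3·2375101=7141686 | T(16,4)=2375101+4·42355950=171798901
i=17: T(17,1)=0+1·1=1 | T(17,2)=1+2·32767=65535 | T(17,3)=32767+3·7141686=21457825 | T(17,4)=7141686+4·171798901=694337290
Read S(17,1) = 1, S(17,2) = 65535, S(17,3) = 21457825, S(17,4) = 694337290.

1, 65535, 21457825, 694337290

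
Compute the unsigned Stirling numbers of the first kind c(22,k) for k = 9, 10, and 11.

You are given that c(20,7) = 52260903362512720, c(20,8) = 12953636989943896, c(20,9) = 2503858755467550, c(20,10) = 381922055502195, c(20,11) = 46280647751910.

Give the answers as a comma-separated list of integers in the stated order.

@21  (21,8):12953636989943896·20+52260903362512720→311333643161390640, (21,9):2503858755467550·20+12953636989943896→63030812099294896, (21,10):381922055502195·20+2503858755467550→10142299865511450, (21,11):46280647751910·20+381922055502195→1307535010540395
@22  (22,9):63030812099294896·21+311333643161390640→1634980697246583456, (22,10):10142299865511450·21+63030812099294896→276019109275035346, (22,11):1307535010540395·21+10142299865511450→37600535086859745
Read c(22,9) = 1634980697246583456, c(22,10) = 276019109275035346, c(22,11) = 37600535086859745.

1634980697246583456, 276019109275035346, 37600535086859745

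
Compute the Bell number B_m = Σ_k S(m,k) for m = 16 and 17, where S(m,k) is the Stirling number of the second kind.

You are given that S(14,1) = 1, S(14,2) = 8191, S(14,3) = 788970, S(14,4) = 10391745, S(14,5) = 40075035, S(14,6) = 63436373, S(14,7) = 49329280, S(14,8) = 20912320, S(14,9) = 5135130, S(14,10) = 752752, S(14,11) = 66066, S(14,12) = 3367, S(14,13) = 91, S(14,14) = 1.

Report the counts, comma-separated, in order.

r15: T_15,1=1×1+0=1; T_15,2=2×8191+1=16383; T_15,3=3×788970+8191=2375101; T_15,4=4×10391745+788970=42355950; T_15,5=5×40075035+10391745=210766920; T_15,6=6×63436373+40075035=420693273; T_15,7=7×49329280+63436373=408741333; T_15,8=8×20912320+49329280=216627840; T_15,9=9×5135130+20912320=67128490; T_15,10=10×752752+5135130=12662650; T_15,11=11×66066+752752=1479478; T_15,12=12×3367+66066=106470; T_15,13=13×91+3367=4550; T_15,14=14×1+91=105; T_15,15=15×0+1=1
r16: T_16,1=1×1+0=1; T_16,2=2×16383+1=32767; T_16,3=3×2375101+16383=7141686; T_16,4=4×42355950+2375101=171798901; T_16,5=5×210766920+42355950=1096190550; T_16,6=6×420693273+210766920=2734926558; T_16,7=7×408741333+420693273=3281882604; T_16,8=8×216627840+408741333=2141764053; T_16,9=9×67128490+216627840=820784250; T_16,10=10×12662650+67128490=193754990; T_16,11=11×1479478+12662650=28936908; T_16,12=12×106470+1479478=2757118; T_16,13=13×4550+106470=165620; T_16,14=14×105+4550=6020; T_16,15=15×1+105=120; T_16,16=16×0+1=1
r17: T_17,1=1×1+0=1; T_17,2=2×32767+1=65535; T_17,3=3×7141686+32767=21457825; T_17,4=4×171798901+7141686=694337290; T_17,5=5×1096190550+171798901=5652751651; T_17,6=6×2734926558+1096190550=17505749898; T_17,7=7×3281882604+2734926558=25708104786; T_17,8=8×2141764053+3281882604=20415995028; T_17,9=9×820784250+2141764053=9528822303; T_17,10=10×193754990+820784250=2758334150; T_17,11=11×28936908+193754990=512060978; T_17,12=12×2757118+28936908=62022324; T_17,13=13×165620+2757118=4910178; T_17,14=14×6020+165620=249900; T_17,15=15×120+6020=7820; T_17,16=16×1+120=136; T_17,17=17×0+1=1
B_16 = ΣS(16,k) = 1+32767+7141686+171798901+1096190550+2734926558+3281882604+2141764053+820784250+193754990+28936908+2757118+165620+6020+120+1 = 10480142147
B_17 = ΣS(17,k) = 1+65535+21457825+694337290+5652751651+17505749898+25708104786+20415995028+9528822303+2758334150+512060978+62022324+4910178+249900+7820+136+1 = 82864869804

10480142147, 82864869804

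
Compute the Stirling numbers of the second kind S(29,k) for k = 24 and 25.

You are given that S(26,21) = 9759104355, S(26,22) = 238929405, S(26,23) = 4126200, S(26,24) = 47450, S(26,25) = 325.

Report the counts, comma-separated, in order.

33738295500, 626551380

@27  (27,22):238929405·22+9759104355→15015551265, (27,23):4126200·23+238929405→333832005, (27,24):47450·24+4126200→5265000, (27,25):325·25+47450→55575
@28  (28,23):333832005·23+15015551265→22693687380, (28,24):5265000·24+333832005→460192005, (28,25):55575·25+5265000→6654375
@29  (29,24):460192005·24+22693687380→33738295500, (29,25):6654375·25+460192005→626551380
Read S(29,24) = 33738295500, S(29,25) = 626551380.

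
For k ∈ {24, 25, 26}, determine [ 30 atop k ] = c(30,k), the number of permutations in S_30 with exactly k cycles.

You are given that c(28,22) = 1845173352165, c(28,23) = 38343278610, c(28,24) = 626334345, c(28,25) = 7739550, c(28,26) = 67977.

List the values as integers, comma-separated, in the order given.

4539323721075, 80328850875, 1122686019

[29] T[29,23]:28*38343278610+1845173352165=2918785153245 · T[29,24]:28*626334345+38343278610=55880640270 · T[29,25]:28*7739550+626334345=843041745 · T[29,26]:28*67977+7739550=9642906
[30] T[30,24]:29*55880640270+2918785153245=4539323721075 · T[30,25]:29*843041745+55880640270=80328850875 · T[30,26]:29*9642906+843041745=1122686019
Read c(30,24) = 4539323721075, c(30,25) = 80328850875, c(30,26) = 1122686019.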